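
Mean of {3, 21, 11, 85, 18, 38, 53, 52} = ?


Sum = 3 + 21 + 11 + 85 + 18 + 38 + 53 + 52 = 281
n = 8
Mean = 281/8 = 35.1250

Mean = 35.1250


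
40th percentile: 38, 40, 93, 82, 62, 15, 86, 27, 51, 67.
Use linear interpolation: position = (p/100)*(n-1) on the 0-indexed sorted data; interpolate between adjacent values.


Sorted: 15, 27, 38, 40, 51, 62, 67, 82, 86, 93
n = 10
Index = 40/100 * 9 = 3.6000
Lower = data[3] = 40, Upper = data[4] = 51
P40 = 40 + 0.6000*(11) = 46.6000

P40 = 46.6000


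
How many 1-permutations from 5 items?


P(5,1) = 5!/4!
= 120/24
= 5

P(5,1) = 5


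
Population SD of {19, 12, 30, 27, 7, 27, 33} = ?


Mean = 22.1429
Variance = 81.2653
SD = sqrt(81.2653) = 9.0147

SD = 9.0147


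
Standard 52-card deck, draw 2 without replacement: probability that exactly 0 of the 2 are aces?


Hypergeometric: P(X=0) = C(4,0)·C(48,2) / C(52,2)
= 1 × 1128 / 1326
= 1128/1326 = 0.8507

P = 0.8507


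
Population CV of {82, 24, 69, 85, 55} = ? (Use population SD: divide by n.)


Mean = 63.0000
SD = 22.2081
CV = (22.2081/63.0000)*100 = 35.2510%

CV = 35.2510%


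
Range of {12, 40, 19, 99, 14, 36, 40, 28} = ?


Max = 99, Min = 12
Range = 99 - 12 = 87

Range = 87


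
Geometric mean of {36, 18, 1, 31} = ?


Product = 36 × 18 × 1 × 31 = 20088
GM = 20088^(1/4) = 11.9051

GM = 11.9051


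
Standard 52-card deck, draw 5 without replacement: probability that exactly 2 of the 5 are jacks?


Hypergeometric: P(X=2) = C(4,2)·C(48,3) / C(52,5)
= 6 × 17296 / 2598960
= 103776/2598960 = 0.0399

P = 0.0399


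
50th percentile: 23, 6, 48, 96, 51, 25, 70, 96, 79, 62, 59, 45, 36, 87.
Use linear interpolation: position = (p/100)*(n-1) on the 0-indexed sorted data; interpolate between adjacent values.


Sorted: 6, 23, 25, 36, 45, 48, 51, 59, 62, 70, 79, 87, 96, 96
n = 14
Index = 50/100 * 13 = 6.5000
Lower = data[6] = 51, Upper = data[7] = 59
P50 = 51 + 0.5000*(8) = 55.0000

P50 = 55.0000


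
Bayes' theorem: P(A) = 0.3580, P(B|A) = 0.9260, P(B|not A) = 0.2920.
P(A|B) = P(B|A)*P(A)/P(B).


P(B) = P(B|A)*P(A) + P(B|A')*P(A')
= 0.9260*0.3580 + 0.2920*0.6420
= 0.331508 + 0.187464 = 0.518972
P(A|B) = 0.331508/0.518972 = 0.6388

P(A|B) = 0.6388


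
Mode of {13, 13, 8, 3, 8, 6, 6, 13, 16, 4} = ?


Frequencies: 3:1, 4:1, 6:2, 8:2, 13:3, 16:1
Max frequency = 3
Mode = 13

Mode = 13


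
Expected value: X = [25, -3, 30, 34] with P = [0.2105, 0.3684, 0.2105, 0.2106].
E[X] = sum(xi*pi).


E[X] = 25*0.2105 - 3*0.3684 + 30*0.2105 + 34*0.2106
= 5.2625 - 1.1052 + 6.3150 + 7.1604
= 17.6327

E[X] = 17.6327


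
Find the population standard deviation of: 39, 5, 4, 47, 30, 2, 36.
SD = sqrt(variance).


Mean = 23.2857
Variance = 310.7755
SD = sqrt(310.7755) = 17.6288

SD = 17.6288


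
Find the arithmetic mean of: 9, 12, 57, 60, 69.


Sum = 9 + 12 + 57 + 60 + 69 = 207
n = 5
Mean = 207/5 = 41.4000

Mean = 41.4000


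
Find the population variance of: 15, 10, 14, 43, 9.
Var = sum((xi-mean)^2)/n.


Mean = 18.2000
Squared deviations: 10.2400, 67.2400, 17.6400, 615.0400, 84.6400
Sum = 794.8000
Variance = 794.8000/5 = 158.9600

Variance = 158.9600


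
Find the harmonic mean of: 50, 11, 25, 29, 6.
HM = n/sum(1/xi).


Sum of reciprocals = 1/50 + 1/11 + 1/25 + 1/29 + 1/6 = 0.352059
HM = 5/0.352059 = 14.2022

HM = 14.2022


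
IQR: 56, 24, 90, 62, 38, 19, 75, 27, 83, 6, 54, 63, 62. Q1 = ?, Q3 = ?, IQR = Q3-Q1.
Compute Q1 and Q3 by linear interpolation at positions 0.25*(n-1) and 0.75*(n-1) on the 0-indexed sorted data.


Sorted: 6, 19, 24, 27, 38, 54, 56, 62, 62, 63, 75, 83, 90
Q1 (25th %ile) = 27.0000
Q3 (75th %ile) = 63.0000
IQR = 63.0000 - 27.0000 = 36.0000

IQR = 36.0000


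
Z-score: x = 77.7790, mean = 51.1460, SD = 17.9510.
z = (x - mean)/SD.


z = (77.7790 - 51.1460)/17.9510
= 26.6330/17.9510
= 1.4836

z = 1.4836


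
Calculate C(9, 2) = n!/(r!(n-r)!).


C(9,2) = 9!/(2! × 7!)
= 362880/(2 × 5040)
= 36

C(9,2) = 36


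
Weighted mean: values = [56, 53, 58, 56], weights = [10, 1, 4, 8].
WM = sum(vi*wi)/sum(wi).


Numerator = 56*10 + 53*1 + 58*4 + 56*8 = 1293
Denominator = 10 + 1 + 4 + 8 = 23
WM = 1293/23 = 56.2174

WM = 56.2174


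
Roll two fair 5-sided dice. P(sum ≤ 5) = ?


Total outcomes = 5×5 = 25
Favorable (sum ≤ 5): 10
P = 10/25 = 0.4000

P = 0.4000


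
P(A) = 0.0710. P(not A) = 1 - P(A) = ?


P(not A) = 1 - 0.0710 = 0.9290

P(not A) = 0.9290


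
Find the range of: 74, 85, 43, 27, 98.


Max = 98, Min = 27
Range = 98 - 27 = 71

Range = 71


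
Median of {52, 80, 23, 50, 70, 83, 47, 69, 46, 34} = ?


Sorted: 23, 34, 46, 47, 50, 52, 69, 70, 80, 83
n = 10 (even)
Middle values: 50 and 52
Median = (50+52)/2 = 51.0000

Median = 51.0000


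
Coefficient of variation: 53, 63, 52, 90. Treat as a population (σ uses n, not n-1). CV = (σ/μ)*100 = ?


Mean = 64.5000
SD = 15.3379
CV = (15.3379/64.5000)*100 = 23.7796%

CV = 23.7796%


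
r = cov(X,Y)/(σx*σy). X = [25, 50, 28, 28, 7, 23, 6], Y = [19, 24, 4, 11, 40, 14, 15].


Mean X = 23.8571, Mean Y = 18.1429
SD X = 13.746985, SD Y = 10.629186
Cov = -34.693878
r = -34.693878/(13.746985*10.629186) = -0.2374

r = -0.2374


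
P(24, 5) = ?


P(24,5) = 24!/19!
= 620448401733239439360000/121645100408832000
= 5100480

P(24,5) = 5100480


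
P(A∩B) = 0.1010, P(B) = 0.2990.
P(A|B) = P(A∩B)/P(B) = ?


P(A|B) = 0.1010/0.2990 = 0.3378

P(A|B) = 0.3378


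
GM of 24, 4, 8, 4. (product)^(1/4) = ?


Product = 24 × 4 × 8 × 4 = 3072
GM = 3072^(1/4) = 7.4448

GM = 7.4448


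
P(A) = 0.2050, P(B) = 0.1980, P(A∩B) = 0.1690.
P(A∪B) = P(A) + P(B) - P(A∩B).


P(A∪B) = 0.2050 + 0.1980 - 0.1690
= 0.4030 - 0.1690
= 0.2340

P(A∪B) = 0.2340


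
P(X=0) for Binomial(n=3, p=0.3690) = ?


C(3,0) = 1
p^0 = 1.000000
(1-p)^3 = 0.251240
P = 1 * 1.000000 * 0.251240 = 0.2512

P(X=0) = 0.2512


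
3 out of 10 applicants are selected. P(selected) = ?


P = 3/10 = 0.3000

P = 0.3000


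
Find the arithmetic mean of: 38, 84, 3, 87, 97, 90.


Sum = 38 + 84 + 3 + 87 + 97 + 90 = 399
n = 6
Mean = 399/6 = 66.5000

Mean = 66.5000


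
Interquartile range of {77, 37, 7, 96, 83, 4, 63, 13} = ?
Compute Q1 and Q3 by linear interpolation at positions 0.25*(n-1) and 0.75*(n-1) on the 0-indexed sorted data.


Sorted: 4, 7, 13, 37, 63, 77, 83, 96
Q1 (25th %ile) = 11.5000
Q3 (75th %ile) = 78.5000
IQR = 78.5000 - 11.5000 = 67.0000

IQR = 67.0000


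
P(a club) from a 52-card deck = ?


13 clubs in 52 cards
P = 13/52 = 0.2500

P = 0.2500


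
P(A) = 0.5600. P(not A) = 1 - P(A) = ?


P(not A) = 1 - 0.5600 = 0.4400

P(not A) = 0.4400


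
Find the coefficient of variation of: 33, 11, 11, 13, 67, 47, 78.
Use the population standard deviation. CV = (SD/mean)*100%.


Mean = 37.1429
SD = 25.7040
CV = (25.7040/37.1429)*100 = 69.2030%

CV = 69.2030%


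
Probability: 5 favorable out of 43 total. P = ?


P = 5/43 = 0.1163

P = 0.1163


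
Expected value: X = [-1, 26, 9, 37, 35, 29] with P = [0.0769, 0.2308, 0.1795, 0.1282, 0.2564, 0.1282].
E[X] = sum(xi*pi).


E[X] = -1*0.0769 + 26*0.2308 + 9*0.1795 + 37*0.1282 + 35*0.2564 + 29*0.1282
= -0.0769 + 6.0008 + 1.6155 + 4.7434 + 8.9740 + 3.7178
= 24.9746

E[X] = 24.9746


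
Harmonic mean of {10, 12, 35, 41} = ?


Sum of reciprocals = 1/10 + 1/12 + 1/35 + 1/41 = 0.236295
HM = 4/0.236295 = 16.9280

HM = 16.9280


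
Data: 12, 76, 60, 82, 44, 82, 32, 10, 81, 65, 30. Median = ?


Sorted: 10, 12, 30, 32, 44, 60, 65, 76, 81, 82, 82
n = 11 (odd)
Middle value = 60

Median = 60


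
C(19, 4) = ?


C(19,4) = 19!/(4! × 15!)
= 121645100408832000/(24 × 1307674368000)
= 3876

C(19,4) = 3876


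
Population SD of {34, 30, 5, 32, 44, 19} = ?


Mean = 27.3333
Variance = 153.2222
SD = sqrt(153.2222) = 12.3783

SD = 12.3783


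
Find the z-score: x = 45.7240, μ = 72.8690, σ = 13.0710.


z = (45.7240 - 72.8690)/13.0710
= -27.1450/13.0710
= -2.0767

z = -2.0767


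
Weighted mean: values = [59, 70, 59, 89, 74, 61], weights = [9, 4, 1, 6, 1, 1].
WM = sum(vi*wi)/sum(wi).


Numerator = 59*9 + 70*4 + 59*1 + 89*6 + 74*1 + 61*1 = 1539
Denominator = 9 + 4 + 1 + 6 + 1 + 1 = 22
WM = 1539/22 = 69.9545

WM = 69.9545


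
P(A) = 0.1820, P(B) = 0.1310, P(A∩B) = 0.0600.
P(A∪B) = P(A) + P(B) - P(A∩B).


P(A∪B) = 0.1820 + 0.1310 - 0.0600
= 0.3130 - 0.0600
= 0.2530

P(A∪B) = 0.2530


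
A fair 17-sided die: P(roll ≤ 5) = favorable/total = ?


Favorable outcomes (roll ≤ 5): 5
Total outcomes = 17
P = 5/17 = 0.2941

P = 0.2941


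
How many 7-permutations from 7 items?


P(7,7) = 7!/0!
= 5040/1
= 5040

P(7,7) = 5040


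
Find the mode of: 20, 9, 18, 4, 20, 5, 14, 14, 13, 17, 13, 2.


Frequencies: 2:1, 4:1, 5:1, 9:1, 13:2, 14:2, 17:1, 18:1, 20:2
Max frequency = 2
Mode = 13, 14, 20

Mode = 13, 14, 20


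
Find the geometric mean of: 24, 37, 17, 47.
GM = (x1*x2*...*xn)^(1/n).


Product = 24 × 37 × 17 × 47 = 709512
GM = 709512^(1/4) = 29.0228

GM = 29.0228


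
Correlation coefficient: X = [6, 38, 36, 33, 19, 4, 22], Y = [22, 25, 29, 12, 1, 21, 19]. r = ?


Mean X = 22.5714, Mean Y = 18.4286
SD X = 12.871421, SD Y = 8.616548
Cov = 18.755102
r = 18.755102/(12.871421*8.616548) = 0.1691

r = 0.1691


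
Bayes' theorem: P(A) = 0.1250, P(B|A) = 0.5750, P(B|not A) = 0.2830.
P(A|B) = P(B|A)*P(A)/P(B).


P(B) = P(B|A)*P(A) + P(B|A')*P(A')
= 0.5750*0.1250 + 0.2830*0.8750
= 0.071875 + 0.247625 = 0.319500
P(A|B) = 0.071875/0.319500 = 0.2250

P(A|B) = 0.2250


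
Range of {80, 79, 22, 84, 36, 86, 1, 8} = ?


Max = 86, Min = 1
Range = 86 - 1 = 85

Range = 85


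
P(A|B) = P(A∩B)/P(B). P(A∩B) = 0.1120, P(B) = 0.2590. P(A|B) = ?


P(A|B) = 0.1120/0.2590 = 0.4324

P(A|B) = 0.4324


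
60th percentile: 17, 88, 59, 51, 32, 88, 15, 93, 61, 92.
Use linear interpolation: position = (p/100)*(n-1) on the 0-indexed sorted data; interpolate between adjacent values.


Sorted: 15, 17, 32, 51, 59, 61, 88, 88, 92, 93
n = 10
Index = 60/100 * 9 = 5.4000
Lower = data[5] = 61, Upper = data[6] = 88
P60 = 61 + 0.4000*(27) = 71.8000

P60 = 71.8000


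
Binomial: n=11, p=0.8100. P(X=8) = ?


C(11,8) = 165
p^8 = 0.185302
(1-p)^3 = 0.006859
P = 165 * 0.185302 * 0.006859 = 0.2097

P(X=8) = 0.2097


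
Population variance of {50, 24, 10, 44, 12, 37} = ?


Mean = 29.5000
Squared deviations: 420.2500, 30.2500, 380.2500, 210.2500, 306.2500, 56.2500
Sum = 1403.5000
Variance = 1403.5000/6 = 233.9167

Variance = 233.9167


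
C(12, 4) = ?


C(12,4) = 12!/(4! × 8!)
= 479001600/(24 × 40320)
= 495

C(12,4) = 495


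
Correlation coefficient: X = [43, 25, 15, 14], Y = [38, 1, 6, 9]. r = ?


Mean X = 24.2500, Mean Y = 13.5000
SD X = 11.648498, SD Y = 14.430870
Cov = 141.375000
r = 141.375000/(11.648498*14.430870) = 0.8410

r = 0.8410


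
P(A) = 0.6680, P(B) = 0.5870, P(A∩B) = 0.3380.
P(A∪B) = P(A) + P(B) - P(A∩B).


P(A∪B) = 0.6680 + 0.5870 - 0.3380
= 1.2550 - 0.3380
= 0.9170

P(A∪B) = 0.9170


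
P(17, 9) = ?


P(17,9) = 17!/8!
= 355687428096000/40320
= 8821612800

P(17,9) = 8821612800


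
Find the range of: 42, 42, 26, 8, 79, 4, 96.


Max = 96, Min = 4
Range = 96 - 4 = 92

Range = 92


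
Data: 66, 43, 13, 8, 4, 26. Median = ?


Sorted: 4, 8, 13, 26, 43, 66
n = 6 (even)
Middle values: 13 and 26
Median = (13+26)/2 = 19.5000

Median = 19.5000


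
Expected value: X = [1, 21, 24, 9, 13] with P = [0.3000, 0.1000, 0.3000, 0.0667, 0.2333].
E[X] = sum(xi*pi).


E[X] = 1*0.3000 + 21*0.1000 + 24*0.3000 + 9*0.0667 + 13*0.2333
= 0.3000 + 2.1000 + 7.2000 + 0.6003 + 3.0329
= 13.2332

E[X] = 13.2332


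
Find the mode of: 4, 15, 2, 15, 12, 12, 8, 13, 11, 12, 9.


Frequencies: 2:1, 4:1, 8:1, 9:1, 11:1, 12:3, 13:1, 15:2
Max frequency = 3
Mode = 12

Mode = 12


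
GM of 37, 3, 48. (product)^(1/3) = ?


Product = 37 × 3 × 48 = 5328
GM = 5328^(1/3) = 17.4658

GM = 17.4658


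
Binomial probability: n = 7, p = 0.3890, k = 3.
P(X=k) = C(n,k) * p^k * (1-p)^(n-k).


C(7,3) = 35
p^3 = 0.058864
(1-p)^4 = 0.139369
P = 35 * 0.058864 * 0.139369 = 0.2871

P(X=3) = 0.2871


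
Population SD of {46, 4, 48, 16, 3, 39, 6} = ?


Mean = 23.1429
Variance = 358.4082
SD = sqrt(358.4082) = 18.9317

SD = 18.9317


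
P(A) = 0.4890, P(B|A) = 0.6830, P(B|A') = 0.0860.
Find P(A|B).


P(B) = P(B|A)*P(A) + P(B|A')*P(A')
= 0.6830*0.4890 + 0.0860*0.5110
= 0.333987 + 0.043946 = 0.377933
P(A|B) = 0.333987/0.377933 = 0.8837

P(A|B) = 0.8837


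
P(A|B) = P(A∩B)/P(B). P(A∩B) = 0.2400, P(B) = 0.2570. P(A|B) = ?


P(A|B) = 0.2400/0.2570 = 0.9339

P(A|B) = 0.9339


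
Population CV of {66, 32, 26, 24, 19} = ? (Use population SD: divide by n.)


Mean = 33.4000
SD = 16.8238
CV = (16.8238/33.4000)*100 = 50.3706%

CV = 50.3706%


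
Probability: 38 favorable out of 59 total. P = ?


P = 38/59 = 0.6441

P = 0.6441


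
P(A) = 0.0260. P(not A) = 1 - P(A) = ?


P(not A) = 1 - 0.0260 = 0.9740

P(not A) = 0.9740


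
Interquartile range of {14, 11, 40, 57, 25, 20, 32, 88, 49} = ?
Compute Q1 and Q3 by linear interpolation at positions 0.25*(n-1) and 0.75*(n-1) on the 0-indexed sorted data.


Sorted: 11, 14, 20, 25, 32, 40, 49, 57, 88
Q1 (25th %ile) = 20.0000
Q3 (75th %ile) = 49.0000
IQR = 49.0000 - 20.0000 = 29.0000

IQR = 29.0000


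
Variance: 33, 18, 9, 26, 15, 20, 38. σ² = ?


Mean = 22.7143
Squared deviations: 105.7959, 22.2245, 188.0816, 10.7959, 59.5102, 7.3673, 233.6531
Sum = 627.4286
Variance = 627.4286/7 = 89.6327

Variance = 89.6327


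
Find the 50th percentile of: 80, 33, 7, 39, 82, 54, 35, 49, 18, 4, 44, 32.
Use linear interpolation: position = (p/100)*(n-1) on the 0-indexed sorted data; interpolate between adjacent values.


Sorted: 4, 7, 18, 32, 33, 35, 39, 44, 49, 54, 80, 82
n = 12
Index = 50/100 * 11 = 5.5000
Lower = data[5] = 35, Upper = data[6] = 39
P50 = 35 + 0.5000*(4) = 37.0000

P50 = 37.0000


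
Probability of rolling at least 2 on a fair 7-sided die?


Favorable outcomes (roll ≥ 2): 6
Total outcomes = 7
P = 6/7 = 0.8571

P = 0.8571


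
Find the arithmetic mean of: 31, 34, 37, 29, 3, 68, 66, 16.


Sum = 31 + 34 + 37 + 29 + 3 + 68 + 66 + 16 = 284
n = 8
Mean = 284/8 = 35.5000

Mean = 35.5000


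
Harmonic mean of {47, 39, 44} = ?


Sum of reciprocals = 1/47 + 1/39 + 1/44 = 0.069645
HM = 3/0.069645 = 43.0757

HM = 43.0757


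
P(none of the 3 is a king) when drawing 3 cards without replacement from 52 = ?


P(no kings) = (48/52) × (47/51) × (46/50)
= 0.7826

P = 0.7826


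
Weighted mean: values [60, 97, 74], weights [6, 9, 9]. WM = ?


Numerator = 60*6 + 97*9 + 74*9 = 1899
Denominator = 6 + 9 + 9 = 24
WM = 1899/24 = 79.1250

WM = 79.1250


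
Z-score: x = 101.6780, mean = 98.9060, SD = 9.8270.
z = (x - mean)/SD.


z = (101.6780 - 98.9060)/9.8270
= 2.7720/9.8270
= 0.2821

z = 0.2821


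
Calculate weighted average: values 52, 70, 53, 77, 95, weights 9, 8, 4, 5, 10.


Numerator = 52*9 + 70*8 + 53*4 + 77*5 + 95*10 = 2575
Denominator = 9 + 8 + 4 + 5 + 10 = 36
WM = 2575/36 = 71.5278

WM = 71.5278


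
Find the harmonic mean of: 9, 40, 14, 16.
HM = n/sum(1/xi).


Sum of reciprocals = 1/9 + 1/40 + 1/14 + 1/16 = 0.270040
HM = 4/0.270040 = 14.8126

HM = 14.8126


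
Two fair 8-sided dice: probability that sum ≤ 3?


Total outcomes = 8×8 = 64
Favorable (sum ≤ 3): 3
P = 3/64 = 0.0469

P = 0.0469


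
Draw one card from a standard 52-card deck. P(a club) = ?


13 clubs in 52 cards
P = 13/52 = 0.2500

P = 0.2500


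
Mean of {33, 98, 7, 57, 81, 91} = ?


Sum = 33 + 98 + 7 + 57 + 81 + 91 = 367
n = 6
Mean = 367/6 = 61.1667

Mean = 61.1667


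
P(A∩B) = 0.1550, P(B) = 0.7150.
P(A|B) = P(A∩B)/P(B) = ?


P(A|B) = 0.1550/0.7150 = 0.2168

P(A|B) = 0.2168


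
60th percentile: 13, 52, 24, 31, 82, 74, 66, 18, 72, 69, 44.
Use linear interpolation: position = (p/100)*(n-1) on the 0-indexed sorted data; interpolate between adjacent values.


Sorted: 13, 18, 24, 31, 44, 52, 66, 69, 72, 74, 82
n = 11
Index = 60/100 * 10 = 6.0000
Lower = data[6] = 66, Upper = data[7] = 69
P60 = 66 + 0*(3) = 66.0000

P60 = 66.0000


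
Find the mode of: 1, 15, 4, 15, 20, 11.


Frequencies: 1:1, 4:1, 11:1, 15:2, 20:1
Max frequency = 2
Mode = 15

Mode = 15


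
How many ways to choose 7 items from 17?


C(17,7) = 17!/(7! × 10!)
= 355687428096000/(5040 × 3628800)
= 19448

C(17,7) = 19448


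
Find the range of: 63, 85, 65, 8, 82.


Max = 85, Min = 8
Range = 85 - 8 = 77

Range = 77


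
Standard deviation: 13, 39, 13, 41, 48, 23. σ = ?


Mean = 29.5000
Variance = 191.9167
SD = sqrt(191.9167) = 13.8534

SD = 13.8534


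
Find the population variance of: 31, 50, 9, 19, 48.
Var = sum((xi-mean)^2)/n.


Mean = 31.4000
Squared deviations: 0.1600, 345.9600, 501.7600, 153.7600, 275.5600
Sum = 1277.2000
Variance = 1277.2000/5 = 255.4400

Variance = 255.4400


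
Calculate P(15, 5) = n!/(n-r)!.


P(15,5) = 15!/10!
= 1307674368000/3628800
= 360360

P(15,5) = 360360


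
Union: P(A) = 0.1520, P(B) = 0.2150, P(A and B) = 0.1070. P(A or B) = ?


P(A∪B) = 0.1520 + 0.2150 - 0.1070
= 0.3670 - 0.1070
= 0.2600

P(A∪B) = 0.2600


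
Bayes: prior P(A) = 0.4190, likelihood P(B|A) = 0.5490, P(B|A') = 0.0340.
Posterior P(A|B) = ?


P(B) = P(B|A)*P(A) + P(B|A')*P(A')
= 0.5490*0.4190 + 0.0340*0.5810
= 0.230031 + 0.019754 = 0.249785
P(A|B) = 0.230031/0.249785 = 0.9209

P(A|B) = 0.9209


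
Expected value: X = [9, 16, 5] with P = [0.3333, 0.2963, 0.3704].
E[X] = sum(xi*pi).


E[X] = 9*0.3333 + 16*0.2963 + 5*0.3704
= 2.9997 + 4.7408 + 1.8520
= 9.5925

E[X] = 9.5925


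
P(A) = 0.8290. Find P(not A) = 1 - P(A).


P(not A) = 1 - 0.8290 = 0.1710

P(not A) = 0.1710


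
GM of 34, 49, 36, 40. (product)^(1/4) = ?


Product = 34 × 49 × 36 × 40 = 2399040
GM = 2399040^(1/4) = 39.3559

GM = 39.3559


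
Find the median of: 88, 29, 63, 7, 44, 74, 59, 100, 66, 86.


Sorted: 7, 29, 44, 59, 63, 66, 74, 86, 88, 100
n = 10 (even)
Middle values: 63 and 66
Median = (63+66)/2 = 64.5000

Median = 64.5000


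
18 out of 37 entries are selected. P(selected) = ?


P = 18/37 = 0.4865

P = 0.4865


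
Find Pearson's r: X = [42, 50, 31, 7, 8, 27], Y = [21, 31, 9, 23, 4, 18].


Mean X = 27.5000, Mean Y = 17.6667
SD X = 15.966110, SD Y = 8.938058
Cov = 79.166667
r = 79.166667/(15.966110*8.938058) = 0.5548

r = 0.5548


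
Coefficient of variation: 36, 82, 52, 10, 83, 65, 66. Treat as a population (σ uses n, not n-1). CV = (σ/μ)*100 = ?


Mean = 56.2857
SD = 24.2529
CV = (24.2529/56.2857)*100 = 43.0889%

CV = 43.0889%


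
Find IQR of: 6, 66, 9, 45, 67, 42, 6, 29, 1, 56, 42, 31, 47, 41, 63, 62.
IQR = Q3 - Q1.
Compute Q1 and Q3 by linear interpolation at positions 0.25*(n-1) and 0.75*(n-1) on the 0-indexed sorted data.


Sorted: 1, 6, 6, 9, 29, 31, 41, 42, 42, 45, 47, 56, 62, 63, 66, 67
Q1 (25th %ile) = 24.0000
Q3 (75th %ile) = 57.5000
IQR = 57.5000 - 24.0000 = 33.5000

IQR = 33.5000


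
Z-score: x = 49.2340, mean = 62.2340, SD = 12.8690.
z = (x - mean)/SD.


z = (49.2340 - 62.2340)/12.8690
= -13.0000/12.8690
= -1.0102

z = -1.0102


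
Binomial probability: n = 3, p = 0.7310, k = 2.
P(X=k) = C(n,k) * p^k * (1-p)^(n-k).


C(3,2) = 3
p^2 = 0.534361
(1-p)^1 = 0.269000
P = 3 * 0.534361 * 0.269000 = 0.4312

P(X=2) = 0.4312


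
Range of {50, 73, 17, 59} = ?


Max = 73, Min = 17
Range = 73 - 17 = 56

Range = 56


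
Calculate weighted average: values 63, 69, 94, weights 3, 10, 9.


Numerator = 63*3 + 69*10 + 94*9 = 1725
Denominator = 3 + 10 + 9 = 22
WM = 1725/22 = 78.4091

WM = 78.4091


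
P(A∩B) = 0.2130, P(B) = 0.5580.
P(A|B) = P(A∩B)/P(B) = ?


P(A|B) = 0.2130/0.5580 = 0.3817

P(A|B) = 0.3817


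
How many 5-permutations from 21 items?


P(21,5) = 21!/16!
= 51090942171709440000/20922789888000
= 2441880

P(21,5) = 2441880


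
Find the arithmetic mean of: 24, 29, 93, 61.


Sum = 24 + 29 + 93 + 61 = 207
n = 4
Mean = 207/4 = 51.7500

Mean = 51.7500


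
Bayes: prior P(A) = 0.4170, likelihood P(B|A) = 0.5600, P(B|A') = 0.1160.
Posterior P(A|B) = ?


P(B) = P(B|A)*P(A) + P(B|A')*P(A')
= 0.5600*0.4170 + 0.1160*0.5830
= 0.233520 + 0.067628 = 0.301148
P(A|B) = 0.233520/0.301148 = 0.7754

P(A|B) = 0.7754


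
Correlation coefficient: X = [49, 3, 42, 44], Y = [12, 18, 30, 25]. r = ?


Mean X = 34.5000, Mean Y = 21.2500
SD X = 18.364368, SD Y = 6.832825
Cov = 17.375000
r = 17.375000/(18.364368*6.832825) = 0.1385

r = 0.1385


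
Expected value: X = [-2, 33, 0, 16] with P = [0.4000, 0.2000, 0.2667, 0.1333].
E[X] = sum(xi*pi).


E[X] = -2*0.4000 + 33*0.2000 + 0*0.2667 + 16*0.1333
= -0.8000 + 6.6000 + 0 + 2.1328
= 7.9328

E[X] = 7.9328


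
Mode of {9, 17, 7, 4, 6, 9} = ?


Frequencies: 4:1, 6:1, 7:1, 9:2, 17:1
Max frequency = 2
Mode = 9

Mode = 9


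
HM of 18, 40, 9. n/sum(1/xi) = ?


Sum of reciprocals = 1/18 + 1/40 + 1/9 = 0.191667
HM = 3/0.191667 = 15.6522

HM = 15.6522


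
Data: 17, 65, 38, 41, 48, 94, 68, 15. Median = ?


Sorted: 15, 17, 38, 41, 48, 65, 68, 94
n = 8 (even)
Middle values: 41 and 48
Median = (41+48)/2 = 44.5000

Median = 44.5000


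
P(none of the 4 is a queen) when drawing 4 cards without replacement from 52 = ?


P(no queens) = (48/52) × (47/51) × (46/50) × (45/49)
= 0.7187

P = 0.7187


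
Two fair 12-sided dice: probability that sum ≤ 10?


Total outcomes = 12×12 = 144
Favorable (sum ≤ 10): 45
P = 45/144 = 0.3125

P = 0.3125


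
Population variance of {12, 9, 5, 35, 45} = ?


Mean = 21.2000
Squared deviations: 84.6400, 148.8400, 262.4400, 190.4400, 566.4400
Sum = 1252.8000
Variance = 1252.8000/5 = 250.5600

Variance = 250.5600


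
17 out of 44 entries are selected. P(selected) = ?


P = 17/44 = 0.3864

P = 0.3864


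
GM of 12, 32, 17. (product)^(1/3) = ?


Product = 12 × 32 × 17 = 6528
GM = 6528^(1/3) = 18.6893

GM = 18.6893


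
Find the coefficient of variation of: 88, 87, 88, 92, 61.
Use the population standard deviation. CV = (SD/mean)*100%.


Mean = 83.2000
SD = 11.2321
CV = (11.2321/83.2000)*100 = 13.5001%

CV = 13.5001%


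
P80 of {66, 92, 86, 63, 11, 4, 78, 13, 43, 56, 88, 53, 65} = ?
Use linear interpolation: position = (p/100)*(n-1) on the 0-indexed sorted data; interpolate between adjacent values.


Sorted: 4, 11, 13, 43, 53, 56, 63, 65, 66, 78, 86, 88, 92
n = 13
Index = 80/100 * 12 = 9.6000
Lower = data[9] = 78, Upper = data[10] = 86
P80 = 78 + 0.6000*(8) = 82.8000

P80 = 82.8000


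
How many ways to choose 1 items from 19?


C(19,1) = 19!/(1! × 18!)
= 121645100408832000/(1 × 6402373705728000)
= 19

C(19,1) = 19


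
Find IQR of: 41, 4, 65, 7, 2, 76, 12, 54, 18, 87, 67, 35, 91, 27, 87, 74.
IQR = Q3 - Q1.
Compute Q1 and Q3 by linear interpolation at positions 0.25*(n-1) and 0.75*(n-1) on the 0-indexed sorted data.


Sorted: 2, 4, 7, 12, 18, 27, 35, 41, 54, 65, 67, 74, 76, 87, 87, 91
Q1 (25th %ile) = 16.5000
Q3 (75th %ile) = 74.5000
IQR = 74.5000 - 16.5000 = 58.0000

IQR = 58.0000


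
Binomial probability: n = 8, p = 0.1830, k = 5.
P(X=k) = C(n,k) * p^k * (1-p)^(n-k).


C(8,5) = 56
p^5 = 0.000205
(1-p)^3 = 0.545339
P = 56 * 0.000205 * 0.545339 = 0.0063

P(X=5) = 0.0063


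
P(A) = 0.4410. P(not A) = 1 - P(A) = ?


P(not A) = 1 - 0.4410 = 0.5590

P(not A) = 0.5590


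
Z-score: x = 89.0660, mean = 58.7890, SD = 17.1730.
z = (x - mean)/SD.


z = (89.0660 - 58.7890)/17.1730
= 30.2770/17.1730
= 1.7631

z = 1.7631


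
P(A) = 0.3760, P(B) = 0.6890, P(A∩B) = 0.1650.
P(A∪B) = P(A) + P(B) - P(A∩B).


P(A∪B) = 0.3760 + 0.6890 - 0.1650
= 1.0650 - 0.1650
= 0.9000

P(A∪B) = 0.9000


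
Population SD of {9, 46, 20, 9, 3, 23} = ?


Mean = 18.3333
Variance = 199.8889
SD = sqrt(199.8889) = 14.1382

SD = 14.1382


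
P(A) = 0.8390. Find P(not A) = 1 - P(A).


P(not A) = 1 - 0.8390 = 0.1610

P(not A) = 0.1610


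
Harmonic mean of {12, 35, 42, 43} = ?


Sum of reciprocals = 1/12 + 1/35 + 1/42 + 1/43 = 0.158970
HM = 4/0.158970 = 25.1620

HM = 25.1620


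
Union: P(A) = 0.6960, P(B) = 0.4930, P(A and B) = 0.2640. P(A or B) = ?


P(A∪B) = 0.6960 + 0.4930 - 0.2640
= 1.1890 - 0.2640
= 0.9250

P(A∪B) = 0.9250


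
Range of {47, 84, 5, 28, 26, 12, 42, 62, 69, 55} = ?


Max = 84, Min = 5
Range = 84 - 5 = 79

Range = 79


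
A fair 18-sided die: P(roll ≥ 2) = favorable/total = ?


Favorable outcomes (roll ≥ 2): 17
Total outcomes = 18
P = 17/18 = 0.9444

P = 0.9444


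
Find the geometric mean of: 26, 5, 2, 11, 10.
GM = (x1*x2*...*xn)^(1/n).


Product = 26 × 5 × 2 × 11 × 10 = 28600
GM = 28600^(1/5) = 7.7853

GM = 7.7853


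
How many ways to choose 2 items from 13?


C(13,2) = 13!/(2! × 11!)
= 6227020800/(2 × 39916800)
= 78

C(13,2) = 78


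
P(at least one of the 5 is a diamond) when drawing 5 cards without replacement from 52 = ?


P(at least one) = 1 - P(none)
P(none) = (39/52) × (38/51) × (37/50) × (36/49) × (35/48) = 0.221534
P(at least one) = 1 - 0.221534 = 0.7785

P = 0.7785


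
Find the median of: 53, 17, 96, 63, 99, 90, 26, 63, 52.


Sorted: 17, 26, 52, 53, 63, 63, 90, 96, 99
n = 9 (odd)
Middle value = 63

Median = 63


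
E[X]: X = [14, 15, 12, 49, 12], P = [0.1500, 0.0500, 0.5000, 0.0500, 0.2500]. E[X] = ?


E[X] = 14*0.1500 + 15*0.0500 + 12*0.5000 + 49*0.0500 + 12*0.2500
= 2.1000 + 0.7500 + 6.0000 + 2.4500 + 3.0000
= 14.3000

E[X] = 14.3000


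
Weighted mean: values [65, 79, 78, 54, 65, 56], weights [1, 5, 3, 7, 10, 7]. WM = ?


Numerator = 65*1 + 79*5 + 78*3 + 54*7 + 65*10 + 56*7 = 2114
Denominator = 1 + 5 + 3 + 7 + 10 + 7 = 33
WM = 2114/33 = 64.0606

WM = 64.0606


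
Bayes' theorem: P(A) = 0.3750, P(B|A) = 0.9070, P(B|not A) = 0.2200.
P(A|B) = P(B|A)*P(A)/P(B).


P(B) = P(B|A)*P(A) + P(B|A')*P(A')
= 0.9070*0.3750 + 0.2200*0.6250
= 0.340125 + 0.137500 = 0.477625
P(A|B) = 0.340125/0.477625 = 0.7121

P(A|B) = 0.7121


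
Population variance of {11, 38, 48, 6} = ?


Mean = 25.7500
Squared deviations: 217.5625, 150.0625, 495.0625, 390.0625
Sum = 1252.7500
Variance = 1252.7500/4 = 313.1875

Variance = 313.1875


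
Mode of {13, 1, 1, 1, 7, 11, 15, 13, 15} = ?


Frequencies: 1:3, 7:1, 11:1, 13:2, 15:2
Max frequency = 3
Mode = 1

Mode = 1


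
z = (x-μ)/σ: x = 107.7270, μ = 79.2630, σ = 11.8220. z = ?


z = (107.7270 - 79.2630)/11.8220
= 28.4640/11.8220
= 2.4077

z = 2.4077


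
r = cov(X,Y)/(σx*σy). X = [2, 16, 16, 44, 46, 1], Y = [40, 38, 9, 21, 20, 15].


Mean X = 20.8333, Mean Y = 23.8333
SD X = 18.096194, SD Y = 11.422444
Cov = -48.027778
r = -48.027778/(18.096194*11.422444) = -0.2324

r = -0.2324


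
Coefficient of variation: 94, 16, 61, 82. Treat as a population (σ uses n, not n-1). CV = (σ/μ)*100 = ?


Mean = 63.2500
SD = 29.7269
CV = (29.7269/63.2500)*100 = 46.9990%

CV = 46.9990%


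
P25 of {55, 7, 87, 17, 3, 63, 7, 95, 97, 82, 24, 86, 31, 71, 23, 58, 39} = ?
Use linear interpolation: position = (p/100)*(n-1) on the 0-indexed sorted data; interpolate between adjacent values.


Sorted: 3, 7, 7, 17, 23, 24, 31, 39, 55, 58, 63, 71, 82, 86, 87, 95, 97
n = 17
Index = 25/100 * 16 = 4.0000
Lower = data[4] = 23, Upper = data[5] = 24
P25 = 23 + 0*(1) = 23.0000

P25 = 23.0000


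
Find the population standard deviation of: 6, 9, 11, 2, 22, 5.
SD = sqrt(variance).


Mean = 9.1667
Variance = 41.1389
SD = sqrt(41.1389) = 6.4140

SD = 6.4140


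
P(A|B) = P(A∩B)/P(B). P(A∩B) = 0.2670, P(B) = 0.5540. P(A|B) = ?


P(A|B) = 0.2670/0.5540 = 0.4819

P(A|B) = 0.4819


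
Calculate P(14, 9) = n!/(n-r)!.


P(14,9) = 14!/5!
= 87178291200/120
= 726485760

P(14,9) = 726485760


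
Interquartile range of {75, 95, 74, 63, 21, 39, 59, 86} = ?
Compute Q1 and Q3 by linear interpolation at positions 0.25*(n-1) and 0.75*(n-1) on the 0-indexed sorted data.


Sorted: 21, 39, 59, 63, 74, 75, 86, 95
Q1 (25th %ile) = 54.0000
Q3 (75th %ile) = 77.7500
IQR = 77.7500 - 54.0000 = 23.7500

IQR = 23.7500


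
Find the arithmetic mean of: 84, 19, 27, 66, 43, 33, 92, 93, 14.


Sum = 84 + 19 + 27 + 66 + 43 + 33 + 92 + 93 + 14 = 471
n = 9
Mean = 471/9 = 52.3333

Mean = 52.3333


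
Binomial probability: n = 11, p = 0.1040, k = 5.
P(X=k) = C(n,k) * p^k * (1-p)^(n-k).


C(11,5) = 462
p^5 = 1.216653e-05
(1-p)^6 = 0.517426
P = 462 * 1.216653e-05 * 0.517426 = 0.0029

P(X=5) = 0.0029


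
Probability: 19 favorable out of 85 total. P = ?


P = 19/85 = 0.2235

P = 0.2235


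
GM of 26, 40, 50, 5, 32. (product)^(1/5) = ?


Product = 26 × 40 × 50 × 5 × 32 = 8320000
GM = 8320000^(1/5) = 24.2117

GM = 24.2117


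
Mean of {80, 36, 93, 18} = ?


Sum = 80 + 36 + 93 + 18 = 227
n = 4
Mean = 227/4 = 56.7500

Mean = 56.7500


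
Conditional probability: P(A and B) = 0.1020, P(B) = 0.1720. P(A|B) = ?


P(A|B) = 0.1020/0.1720 = 0.5930

P(A|B) = 0.5930


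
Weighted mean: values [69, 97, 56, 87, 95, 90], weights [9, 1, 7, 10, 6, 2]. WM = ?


Numerator = 69*9 + 97*1 + 56*7 + 87*10 + 95*6 + 90*2 = 2730
Denominator = 9 + 1 + 7 + 10 + 6 + 2 = 35
WM = 2730/35 = 78.0000

WM = 78.0000


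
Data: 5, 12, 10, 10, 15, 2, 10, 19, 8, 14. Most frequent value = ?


Frequencies: 2:1, 5:1, 8:1, 10:3, 12:1, 14:1, 15:1, 19:1
Max frequency = 3
Mode = 10

Mode = 10


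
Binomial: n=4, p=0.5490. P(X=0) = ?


C(4,0) = 1
p^0 = 1.000000
(1-p)^4 = 0.041372
P = 1 * 1.000000 * 0.041372 = 0.0414

P(X=0) = 0.0414


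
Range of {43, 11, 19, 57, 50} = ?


Max = 57, Min = 11
Range = 57 - 11 = 46

Range = 46


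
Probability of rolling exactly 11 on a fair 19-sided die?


Favorable outcomes (roll = 11): 1
Total outcomes = 19
P = 1/19 = 0.0526

P = 0.0526


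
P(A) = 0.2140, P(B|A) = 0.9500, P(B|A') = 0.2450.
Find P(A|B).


P(B) = P(B|A)*P(A) + P(B|A')*P(A')
= 0.9500*0.2140 + 0.2450*0.7860
= 0.203300 + 0.192570 = 0.395870
P(A|B) = 0.203300/0.395870 = 0.5136

P(A|B) = 0.5136


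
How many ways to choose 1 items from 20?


C(20,1) = 20!/(1! × 19!)
= 2432902008176640000/(1 × 121645100408832000)
= 20

C(20,1) = 20


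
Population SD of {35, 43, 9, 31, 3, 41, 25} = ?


Mean = 26.7143
Variance = 205.0612
SD = sqrt(205.0612) = 14.3200

SD = 14.3200


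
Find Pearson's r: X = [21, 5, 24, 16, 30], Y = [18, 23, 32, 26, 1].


Mean X = 19.2000, Mean Y = 20.0000
SD X = 8.423776, SD Y = 10.526158
Cov = -42.600000
r = -42.600000/(8.423776*10.526158) = -0.4804

r = -0.4804


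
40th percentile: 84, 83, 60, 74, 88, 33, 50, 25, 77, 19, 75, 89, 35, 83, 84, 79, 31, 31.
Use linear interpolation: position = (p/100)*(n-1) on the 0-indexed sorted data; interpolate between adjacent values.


Sorted: 19, 25, 31, 31, 33, 35, 50, 60, 74, 75, 77, 79, 83, 83, 84, 84, 88, 89
n = 18
Index = 40/100 * 17 = 6.8000
Lower = data[6] = 50, Upper = data[7] = 60
P40 = 50 + 0.8000*(10) = 58.0000

P40 = 58.0000


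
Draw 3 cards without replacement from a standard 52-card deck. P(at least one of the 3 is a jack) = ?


P(at least one) = 1 - P(none)
P(none) = (48/52) × (47/51) × (46/50) = 0.782624
P(at least one) = 1 - 0.782624 = 0.2174

P = 0.2174


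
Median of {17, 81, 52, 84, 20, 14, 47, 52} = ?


Sorted: 14, 17, 20, 47, 52, 52, 81, 84
n = 8 (even)
Middle values: 47 and 52
Median = (47+52)/2 = 49.5000

Median = 49.5000


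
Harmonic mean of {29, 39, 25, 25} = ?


Sum of reciprocals = 1/29 + 1/39 + 1/25 + 1/25 = 0.140124
HM = 4/0.140124 = 28.5462

HM = 28.5462


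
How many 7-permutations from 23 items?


P(23,7) = 23!/16!
= 25852016738884976640000/20922789888000
= 1235591280

P(23,7) = 1235591280


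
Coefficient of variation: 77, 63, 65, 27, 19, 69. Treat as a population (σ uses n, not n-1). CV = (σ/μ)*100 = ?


Mean = 53.3333
SD = 22.0126
CV = (22.0126/53.3333)*100 = 41.2737%

CV = 41.2737%


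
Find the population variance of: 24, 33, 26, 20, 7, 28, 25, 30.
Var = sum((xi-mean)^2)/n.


Mean = 24.1250
Squared deviations: 0.0156, 78.7656, 3.5156, 17.0156, 293.2656, 15.0156, 0.7656, 34.5156
Sum = 442.8750
Variance = 442.8750/8 = 55.3594

Variance = 55.3594


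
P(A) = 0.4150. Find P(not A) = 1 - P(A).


P(not A) = 1 - 0.4150 = 0.5850

P(not A) = 0.5850


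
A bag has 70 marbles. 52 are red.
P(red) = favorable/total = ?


P = 52/70 = 0.7429

P = 0.7429


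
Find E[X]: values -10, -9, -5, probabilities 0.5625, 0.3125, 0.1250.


E[X] = -10*0.5625 - 9*0.3125 - 5*0.1250
= -5.6250 - 2.8125 - 0.6250
= -9.0625

E[X] = -9.0625


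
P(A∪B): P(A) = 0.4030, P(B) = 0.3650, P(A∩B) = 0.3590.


P(A∪B) = 0.4030 + 0.3650 - 0.3590
= 0.7680 - 0.3590
= 0.4090

P(A∪B) = 0.4090


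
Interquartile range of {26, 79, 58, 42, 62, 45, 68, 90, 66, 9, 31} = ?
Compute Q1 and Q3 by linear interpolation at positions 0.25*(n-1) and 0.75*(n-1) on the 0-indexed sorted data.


Sorted: 9, 26, 31, 42, 45, 58, 62, 66, 68, 79, 90
Q1 (25th %ile) = 36.5000
Q3 (75th %ile) = 67.0000
IQR = 67.0000 - 36.5000 = 30.5000

IQR = 30.5000


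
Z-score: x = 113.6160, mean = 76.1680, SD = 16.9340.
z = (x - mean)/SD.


z = (113.6160 - 76.1680)/16.9340
= 37.4480/16.9340
= 2.2114

z = 2.2114


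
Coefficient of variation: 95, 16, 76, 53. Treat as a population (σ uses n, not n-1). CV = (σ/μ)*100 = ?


Mean = 60.0000
SD = 29.4364
CV = (29.4364/60.0000)*100 = 49.0606%

CV = 49.0606%


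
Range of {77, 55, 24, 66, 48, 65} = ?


Max = 77, Min = 24
Range = 77 - 24 = 53

Range = 53


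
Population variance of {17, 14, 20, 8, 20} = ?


Mean = 15.8000
Squared deviations: 1.4400, 3.2400, 17.6400, 60.8400, 17.6400
Sum = 100.8000
Variance = 100.8000/5 = 20.1600

Variance = 20.1600


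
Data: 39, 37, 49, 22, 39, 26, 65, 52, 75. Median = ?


Sorted: 22, 26, 37, 39, 39, 49, 52, 65, 75
n = 9 (odd)
Middle value = 39

Median = 39


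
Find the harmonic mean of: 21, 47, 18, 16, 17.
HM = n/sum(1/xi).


Sum of reciprocals = 1/21 + 1/47 + 1/18 + 1/16 + 1/17 = 0.245775
HM = 5/0.245775 = 20.3438

HM = 20.3438


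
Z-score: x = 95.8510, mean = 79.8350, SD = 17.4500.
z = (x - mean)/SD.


z = (95.8510 - 79.8350)/17.4500
= 16.0160/17.4500
= 0.9178

z = 0.9178


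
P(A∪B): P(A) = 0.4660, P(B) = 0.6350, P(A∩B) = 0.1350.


P(A∪B) = 0.4660 + 0.6350 - 0.1350
= 1.1010 - 0.1350
= 0.9660

P(A∪B) = 0.9660


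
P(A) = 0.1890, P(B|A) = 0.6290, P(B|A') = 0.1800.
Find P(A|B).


P(B) = P(B|A)*P(A) + P(B|A')*P(A')
= 0.6290*0.1890 + 0.1800*0.8110
= 0.118881 + 0.145980 = 0.264861
P(A|B) = 0.118881/0.264861 = 0.4488

P(A|B) = 0.4488


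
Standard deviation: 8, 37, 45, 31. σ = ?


Mean = 30.2500
Variance = 189.6875
SD = sqrt(189.6875) = 13.7727

SD = 13.7727


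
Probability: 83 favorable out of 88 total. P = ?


P = 83/88 = 0.9432

P = 0.9432


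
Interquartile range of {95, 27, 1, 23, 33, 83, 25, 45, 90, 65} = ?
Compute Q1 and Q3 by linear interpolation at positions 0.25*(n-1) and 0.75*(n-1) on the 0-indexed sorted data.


Sorted: 1, 23, 25, 27, 33, 45, 65, 83, 90, 95
Q1 (25th %ile) = 25.5000
Q3 (75th %ile) = 78.5000
IQR = 78.5000 - 25.5000 = 53.0000

IQR = 53.0000


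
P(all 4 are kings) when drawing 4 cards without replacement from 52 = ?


P(all kings) = (4/52) × (3/51) × (2/50) × (1/49)
= 3.6938e-06

P = 3.6938e-06


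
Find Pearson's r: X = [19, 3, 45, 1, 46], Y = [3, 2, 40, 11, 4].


Mean X = 22.8000, Mean Y = 12.0000
SD X = 19.559141, SD Y = 14.352700
Cov = 138.000000
r = 138.000000/(19.559141*14.352700) = 0.4916

r = 0.4916


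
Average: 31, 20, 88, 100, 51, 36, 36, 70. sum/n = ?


Sum = 31 + 20 + 88 + 100 + 51 + 36 + 36 + 70 = 432
n = 8
Mean = 432/8 = 54.0000

Mean = 54.0000


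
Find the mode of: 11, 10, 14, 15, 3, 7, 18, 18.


Frequencies: 3:1, 7:1, 10:1, 11:1, 14:1, 15:1, 18:2
Max frequency = 2
Mode = 18

Mode = 18


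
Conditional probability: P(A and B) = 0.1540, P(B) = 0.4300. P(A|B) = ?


P(A|B) = 0.1540/0.4300 = 0.3581

P(A|B) = 0.3581


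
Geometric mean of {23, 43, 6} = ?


Product = 23 × 43 × 6 = 5934
GM = 5934^(1/3) = 18.1043

GM = 18.1043


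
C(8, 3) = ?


C(8,3) = 8!/(3! × 5!)
= 40320/(6 × 120)
= 56

C(8,3) = 56


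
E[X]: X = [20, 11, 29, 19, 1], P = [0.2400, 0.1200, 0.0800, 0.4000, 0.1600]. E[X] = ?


E[X] = 20*0.2400 + 11*0.1200 + 29*0.0800 + 19*0.4000 + 1*0.1600
= 4.8000 + 1.3200 + 2.3200 + 7.6000 + 0.1600
= 16.2000

E[X] = 16.2000


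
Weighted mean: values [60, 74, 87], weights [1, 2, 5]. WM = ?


Numerator = 60*1 + 74*2 + 87*5 = 643
Denominator = 1 + 2 + 5 = 8
WM = 643/8 = 80.3750

WM = 80.3750


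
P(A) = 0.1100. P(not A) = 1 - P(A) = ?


P(not A) = 1 - 0.1100 = 0.8900

P(not A) = 0.8900


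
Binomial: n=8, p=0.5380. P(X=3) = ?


C(8,3) = 56
p^3 = 0.155721
(1-p)^5 = 0.021048
P = 56 * 0.155721 * 0.021048 = 0.1835

P(X=3) = 0.1835


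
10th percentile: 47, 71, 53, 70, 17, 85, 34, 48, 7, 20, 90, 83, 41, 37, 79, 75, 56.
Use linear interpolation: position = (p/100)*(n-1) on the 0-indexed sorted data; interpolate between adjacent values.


Sorted: 7, 17, 20, 34, 37, 41, 47, 48, 53, 56, 70, 71, 75, 79, 83, 85, 90
n = 17
Index = 10/100 * 16 = 1.6000
Lower = data[1] = 17, Upper = data[2] = 20
P10 = 17 + 0.6000*(3) = 18.8000

P10 = 18.8000


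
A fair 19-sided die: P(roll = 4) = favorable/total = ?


Favorable outcomes (roll = 4): 1
Total outcomes = 19
P = 1/19 = 0.0526

P = 0.0526


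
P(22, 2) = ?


P(22,2) = 22!/20!
= 1124000727777607680000/2432902008176640000
= 462

P(22,2) = 462


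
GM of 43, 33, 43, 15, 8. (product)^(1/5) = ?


Product = 43 × 33 × 43 × 15 × 8 = 7322040
GM = 7322040^(1/5) = 23.6008

GM = 23.6008


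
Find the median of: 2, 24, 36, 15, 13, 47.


Sorted: 2, 13, 15, 24, 36, 47
n = 6 (even)
Middle values: 15 and 24
Median = (15+24)/2 = 19.5000

Median = 19.5000


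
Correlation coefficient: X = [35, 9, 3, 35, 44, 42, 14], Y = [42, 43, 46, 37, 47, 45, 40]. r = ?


Mean X = 26.0000, Mean Y = 42.8571
SD X = 15.602198, SD Y = 3.270149
Cov = 1.142857
r = 1.142857/(15.602198*3.270149) = 0.0224

r = 0.0224


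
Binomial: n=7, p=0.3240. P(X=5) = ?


C(7,5) = 21
p^5 = 0.003570
(1-p)^2 = 0.456976
P = 21 * 0.003570 * 0.456976 = 0.0343

P(X=5) = 0.0343


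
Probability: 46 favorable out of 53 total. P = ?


P = 46/53 = 0.8679

P = 0.8679


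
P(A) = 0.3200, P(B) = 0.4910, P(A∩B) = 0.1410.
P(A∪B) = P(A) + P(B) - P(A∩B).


P(A∪B) = 0.3200 + 0.4910 - 0.1410
= 0.8110 - 0.1410
= 0.6700

P(A∪B) = 0.6700


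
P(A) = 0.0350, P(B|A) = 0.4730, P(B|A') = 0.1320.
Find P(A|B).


P(B) = P(B|A)*P(A) + P(B|A')*P(A')
= 0.4730*0.0350 + 0.1320*0.9650
= 0.016555 + 0.127380 = 0.143935
P(A|B) = 0.016555/0.143935 = 0.1150

P(A|B) = 0.1150


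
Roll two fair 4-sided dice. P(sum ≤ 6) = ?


Total outcomes = 4×4 = 16
Favorable (sum ≤ 6): 13
P = 13/16 = 0.8125

P = 0.8125


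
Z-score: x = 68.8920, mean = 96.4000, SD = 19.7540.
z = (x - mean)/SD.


z = (68.8920 - 96.4000)/19.7540
= -27.5080/19.7540
= -1.3925

z = -1.3925


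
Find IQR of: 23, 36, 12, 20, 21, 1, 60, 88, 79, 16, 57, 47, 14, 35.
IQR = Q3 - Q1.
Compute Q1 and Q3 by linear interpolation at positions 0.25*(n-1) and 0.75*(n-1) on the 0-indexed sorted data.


Sorted: 1, 12, 14, 16, 20, 21, 23, 35, 36, 47, 57, 60, 79, 88
Q1 (25th %ile) = 17.0000
Q3 (75th %ile) = 54.5000
IQR = 54.5000 - 17.0000 = 37.5000

IQR = 37.5000


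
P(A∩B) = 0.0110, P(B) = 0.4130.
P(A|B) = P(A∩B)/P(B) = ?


P(A|B) = 0.0110/0.4130 = 0.0266

P(A|B) = 0.0266
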